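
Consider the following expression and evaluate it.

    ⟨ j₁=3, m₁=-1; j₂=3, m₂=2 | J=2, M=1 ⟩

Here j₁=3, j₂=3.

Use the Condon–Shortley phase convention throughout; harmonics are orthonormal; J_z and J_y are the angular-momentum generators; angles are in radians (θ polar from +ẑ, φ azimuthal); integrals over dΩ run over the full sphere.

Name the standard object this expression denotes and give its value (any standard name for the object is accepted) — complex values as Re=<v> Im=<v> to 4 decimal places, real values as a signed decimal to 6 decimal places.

This is a Clebsch–Gordan (vector-coupling) coefficient.
√[5·4!2!2!/9! · 2!4!5!1!3!1!] = √(320/7)
  +(−1)^3/∏(3,1,1,2,1,0)! = -1/12  (running -1/12)
  +(−1)^4/∏(4,0,0,1,2,1)! = 1/48  (running -1/16)
⟨..|..⟩ = √(320/7)·(-1/16) = -0.422577

Clebsch–Gordan coefficient, −√(5/28) ≈ -0.422577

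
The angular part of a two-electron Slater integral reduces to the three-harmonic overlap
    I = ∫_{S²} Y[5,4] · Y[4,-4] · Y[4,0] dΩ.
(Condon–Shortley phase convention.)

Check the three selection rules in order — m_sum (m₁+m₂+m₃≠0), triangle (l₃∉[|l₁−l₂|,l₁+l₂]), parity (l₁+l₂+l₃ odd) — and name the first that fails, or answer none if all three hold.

parity

m₁+m₂+m₃ = 4 − 4 + 0 = 0  ✓
triangle: |5−4|=1 ≤ l₃=4 ≤ 5+4=9  ✓
parity: l₁+l₂+l₃ = 13 is odd  ✗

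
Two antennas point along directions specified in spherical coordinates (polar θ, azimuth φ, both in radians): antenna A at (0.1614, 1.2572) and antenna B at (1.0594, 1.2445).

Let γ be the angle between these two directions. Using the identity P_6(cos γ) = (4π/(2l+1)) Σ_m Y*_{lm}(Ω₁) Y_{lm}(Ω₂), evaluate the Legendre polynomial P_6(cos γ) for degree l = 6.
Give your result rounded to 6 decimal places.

Term-by-term m-sum for l=6 (normalisation 4π/13 = 0.966644):
  [-6]  conj(Y_{6,-6})(Ω₁) = 0.00000 + 0.00001j ; Y_{6,-6}(Ω₂) = 0.08019 - 0.19676j ; Δ = 0.00000 + 0.00000j
  [-5]  conj(Y_{6,-5})(Ω₁) = 0.00018 + 0.00000j ; Y_{6,-5}(Ω₂) = 0.41230 + 0.02505j ; Δ = 0.00007 + 0.00000j
  [-4]  conj(Y_{6,-4})(Ω₁) = 0.00072 - 0.00220j ; Y_{6,-4}(Ω₂) = 0.08854 + 0.32546j ; Δ = 0.00078 + 0.00004j
  [-3]  conj(Y_{6,-3})(Ω₁) = -0.01663 - 0.01213j ; Y_{6,-3}(Ω₂) = 0.06411 - 0.04310j ; Δ = -0.00159 - 0.00006j
  [-2]  conj(Y_{6,-2})(Ω₁) = -0.10067 + 0.07297j ; Y_{6,-2}(Ω₂) = 0.27908 + 0.21330j ; Δ = -0.04366 - 0.00111j
  [-1]  conj(Y_{6,-1})(Ω₁) = 0.14296 + 0.44084j ; Y_{6,-1}(Ω₂) = -0.01647 + 0.04867j ; Δ = -0.02381 - 0.00030j
  [+0]  conj(Y_{6,0})(Ω₁) = 0.75708 + 0.00000j ; Y_{6,0}(Ω₂) = 0.33389 + 0.00000j ; Δ = 0.25278 + 0.00000j
  [+1]  conj(Y_{6,1})(Ω₁) = -0.14296 + 0.44084j ; Y_{6,1}(Ω₂) = 0.01647 + 0.04867j ; Δ = -0.02381 + 0.00030j
  [+2]  conj(Y_{6,2})(Ω₁) = -0.10067 - 0.07297j ; Y_{6,2}(Ω₂) = 0.27908 - 0.21330j ; Δ = -0.04366 + 0.00111j
  [+3]  conj(Y_{6,3})(Ω₁) = 0.01663 - 0.01213j ; Y_{6,3}(Ω₂) = -0.06411 - 0.04310j ; Δ = -0.00159 + 0.00006j
  [+4]  conj(Y_{6,4})(Ω₁) = 0.00072 + 0.00220j ; Y_{6,4}(Ω₂) = 0.08854 - 0.32546j ; Δ = 0.00078 - 0.00004j
  [+5]  conj(Y_{6,5})(Ω₁) = -0.00018 + 0.00000j ; Y_{6,5}(Ω₂) = -0.41230 + 0.02505j ; Δ = 0.00007 - 0.00000j
  [+6]  conj(Y_{6,6})(Ω₁) = 0.00000 - 0.00001j ; Y_{6,6}(Ω₂) = 0.08019 + 0.19676j ; Δ = 0.00000 - 0.00000j
Total Σ_m = 0.11637 + 0.00000j. Multiply by 0.966644: 0.11249 + 0.00000j. P_6(cos γ) = 0.112493

0.112493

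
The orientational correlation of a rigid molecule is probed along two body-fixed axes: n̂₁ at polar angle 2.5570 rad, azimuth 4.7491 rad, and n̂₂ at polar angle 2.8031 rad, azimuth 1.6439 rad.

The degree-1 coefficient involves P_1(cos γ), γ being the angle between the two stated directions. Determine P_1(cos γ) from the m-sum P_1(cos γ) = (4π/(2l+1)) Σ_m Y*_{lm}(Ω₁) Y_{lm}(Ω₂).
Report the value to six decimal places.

Addition theorem: P_1(cos γ) = (4π/3) Σ_m Y*_{lm}(Ω₁) Y_{lm}(Ω₂), m = −1…1:
  m=-1: Y*=(0.006998, -0.190536)  Y=(-0.008379, -0.114420)  product (-0.021860, 0.000796)
  m=+0: Y*=(-0.407464, -0.000000)  Y=(-0.460877, 0.000000)  product (0.187791, 0.000000)
  m=+1: Y*=(-0.006998, -0.190536)  Y=(0.008379, -0.114420)  product (-0.021860, -0.000796)
Σ over m = (0.144071, 0.000000); ×(4π/3) → (0.603484, 0.000000). Real part: 0.603484

0.603484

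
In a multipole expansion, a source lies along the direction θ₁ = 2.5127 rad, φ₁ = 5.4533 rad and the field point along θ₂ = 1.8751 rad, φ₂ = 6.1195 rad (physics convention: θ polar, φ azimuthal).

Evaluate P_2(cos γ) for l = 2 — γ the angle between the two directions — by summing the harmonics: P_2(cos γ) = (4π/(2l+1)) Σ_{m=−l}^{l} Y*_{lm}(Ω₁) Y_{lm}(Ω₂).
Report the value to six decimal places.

0.200807

Expand P_2 via completeness: Σ_{m} conj(Y_{2,m}) at Ω₁ times Y_{2,m} at Ω₂ —
  [-2]  conj(Y_{2,-2})(Ω₁) = -0.01188 - 0.13314j ; Y_{2,-2}(Ω₂) = 0.33292 + 0.11306j ; Δ = 0.01110 - 0.04567j
  [-1]  conj(Y_{2,-1})(Ω₁) = -0.24805 + 0.27117j ; Y_{2,-1}(Ω₂) = -0.21789 - 0.03599j ; Δ = 0.06381 - 0.05016j
  [+0]  conj(Y_{2,0})(Ω₁) = 0.30337 + 0.00000j ; Y_{2,0}(Ω₂) = -0.23045 + 0.00000j ; Δ = -0.06991 + 0.00000j
  [+1]  conj(Y_{2,1})(Ω₁) = 0.24805 + 0.27117j ; Y_{2,1}(Ω₂) = 0.21789 - 0.03599j ; Δ = 0.06381 + 0.05016j
  [+2]  conj(Y_{2,2})(Ω₁) = -0.01188 + 0.13314j ; Y_{2,2}(Ω₂) = 0.33292 - 0.11306j ; Δ = 0.01110 + 0.04567j
Σ over m = 0.07990 + 0.00000j; ×(4π/5) → 0.20081 + 0.00000j. Real part: 0.200807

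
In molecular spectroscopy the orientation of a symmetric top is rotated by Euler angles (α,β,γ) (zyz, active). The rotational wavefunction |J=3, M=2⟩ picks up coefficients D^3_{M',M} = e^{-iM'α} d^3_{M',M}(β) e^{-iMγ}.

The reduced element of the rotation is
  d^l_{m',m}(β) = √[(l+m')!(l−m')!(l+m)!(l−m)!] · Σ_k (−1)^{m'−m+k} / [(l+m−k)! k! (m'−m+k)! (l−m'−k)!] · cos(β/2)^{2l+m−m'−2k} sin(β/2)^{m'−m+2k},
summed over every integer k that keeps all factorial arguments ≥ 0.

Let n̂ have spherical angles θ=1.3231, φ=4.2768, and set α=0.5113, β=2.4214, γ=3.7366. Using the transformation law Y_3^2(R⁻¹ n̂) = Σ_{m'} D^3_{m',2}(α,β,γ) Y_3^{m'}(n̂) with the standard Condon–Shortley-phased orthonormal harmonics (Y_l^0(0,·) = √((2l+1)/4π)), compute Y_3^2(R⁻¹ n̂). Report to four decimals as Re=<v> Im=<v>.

Re=0.3612 Im=0.0392

Need the full column D^3_{m',2} for m'=−3..3 at α=0.5113, β=2.4214, γ=3.7366.
cos(β/2)=0.352364, sin(β/2)=0.935863
d^3_{-3,2}: single k=5 term ⇒ +0.619625;  D = +0.583347+0.208905i
d^3_{-2,2}: k∈[4..5] ⇒ +0.476215 -0.671852 = -0.195637;  D = -0.192902+0.032600i
d^3_{-1,2}: k∈[3..4] ⇒ +0.226800 -0.799932 = -0.573132;  D = -0.446115+0.359808i
d^3_{0,2}: k∈[2..3] ⇒ +0.073953 -0.521667 = -0.447715;  D = -0.166391+0.415647i
d^3_{1,2}: k∈[1..2] ⇒ +0.016076 -0.226800 = -0.210724;  D = +0.027425+0.208932i
d^3_{2,2}: k∈[0..1] ⇒ +0.001914 -0.067509 = -0.065595;  D = +0.039269+0.052542i
d^3_{3,2}: single k=0 term ⇒ -0.012452;  D = +0.011382+0.005051i
Y_3^{m'}(θ=1.3231,φ=4.2768) and Σ D·Y over m':
  (+0.5833+0.2089i)·(+0.3670-0.0992i)  (-0.1929+0.0326i)·(-0.1516-0.1802i)  (-0.4461+0.3598i)·(+0.0925-0.1987i)  (-0.1664+0.4156i)·(-0.2470+0.0000i)  (+0.0274+0.2089i)·(-0.0925-0.1987i)  (+0.0393+0.0525i)·(-0.1516+0.1802i)  (+0.0114+0.0051i)·(-0.3670-0.0992i)
Y_3^2(R⁻¹ n̂) = +0.361153+0.039213i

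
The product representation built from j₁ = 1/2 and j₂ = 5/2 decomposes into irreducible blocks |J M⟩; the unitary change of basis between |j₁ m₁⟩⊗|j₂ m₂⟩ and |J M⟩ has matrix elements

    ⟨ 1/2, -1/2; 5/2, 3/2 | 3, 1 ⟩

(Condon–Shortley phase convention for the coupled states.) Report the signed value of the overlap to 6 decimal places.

+0.577350

j₁+j₂−J=0  J+j₁−j₂=1  J−j₁+j₂=5  j₁+j₂+J+1=7
(j₁±m₁, j₂±m₂, J±M) = (0,1,4,1,4,2)
P² = 192
sum k=0..0:
  [0] +1/24 = 1/24
S = 1/24
C² = P²·S² = 1/3 ; C = +0.577350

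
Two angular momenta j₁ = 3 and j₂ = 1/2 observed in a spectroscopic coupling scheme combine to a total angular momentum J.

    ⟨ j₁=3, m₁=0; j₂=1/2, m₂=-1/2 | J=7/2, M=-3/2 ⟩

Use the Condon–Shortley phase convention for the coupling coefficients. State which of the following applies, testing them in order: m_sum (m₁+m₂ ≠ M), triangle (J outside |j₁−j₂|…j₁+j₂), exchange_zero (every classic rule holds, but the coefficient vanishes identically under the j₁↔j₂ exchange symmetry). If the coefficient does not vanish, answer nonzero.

m-sum: m₁+m₂ = 0+(-1/2) = -1/2, M = -3/2  ✗ ⇒ coefficient is 0

m_sum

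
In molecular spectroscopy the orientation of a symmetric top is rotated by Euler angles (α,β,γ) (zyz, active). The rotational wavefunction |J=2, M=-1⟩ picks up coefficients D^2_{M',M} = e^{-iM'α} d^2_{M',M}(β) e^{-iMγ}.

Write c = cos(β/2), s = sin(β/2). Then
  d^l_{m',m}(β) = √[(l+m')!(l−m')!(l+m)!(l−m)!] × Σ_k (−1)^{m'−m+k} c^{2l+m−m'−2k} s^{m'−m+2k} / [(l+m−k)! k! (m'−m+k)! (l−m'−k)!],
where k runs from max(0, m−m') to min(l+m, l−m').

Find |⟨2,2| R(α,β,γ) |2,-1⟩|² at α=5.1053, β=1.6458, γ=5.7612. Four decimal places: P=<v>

Split into d^2_{2,-1}(β=1.6458) × two z-phases.
With c≡cos(β/2)=0.680098 and s≡sin(β/2)=0.733121, N=[24·1·1·6]^{1/2}=12.000000
k∈{0} keeps every argument non-negative
  k=0: (−1)^3·12.0000/(6)·0.6801^1·0.7331^3 = -0.535956
d^2_{2,-1}(1.6458) = -0.535956
|D^2_{2,-1}|² = |d^2_{2,-1}(β)|² = (-0.535956)² = 0.287248 (the z-rotation phases have unit modulus)

P=0.2872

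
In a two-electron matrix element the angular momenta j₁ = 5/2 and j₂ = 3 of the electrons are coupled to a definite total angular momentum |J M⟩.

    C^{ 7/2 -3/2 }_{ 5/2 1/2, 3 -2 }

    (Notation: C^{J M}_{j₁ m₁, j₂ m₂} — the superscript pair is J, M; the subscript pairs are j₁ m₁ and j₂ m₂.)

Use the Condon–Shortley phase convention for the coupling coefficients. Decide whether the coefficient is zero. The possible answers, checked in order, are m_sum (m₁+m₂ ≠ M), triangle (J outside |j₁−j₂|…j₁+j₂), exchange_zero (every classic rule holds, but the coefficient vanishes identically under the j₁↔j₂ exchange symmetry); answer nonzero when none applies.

m-sum: m₁+m₂ = 1/2+(-2) = -3/2, M = -3/2  ✓
triangle: |j₁−j₂| = 1/2 ≤ J = 7/2 ≤ j₁+j₂ = 11/2  ✓
exchange: j₁≠j₂ or m₁≠m₂ — the exchange symmetry imposes no constraint here
value check: CG = +√(2/21) = +0.308607 ≠ 0

nonzero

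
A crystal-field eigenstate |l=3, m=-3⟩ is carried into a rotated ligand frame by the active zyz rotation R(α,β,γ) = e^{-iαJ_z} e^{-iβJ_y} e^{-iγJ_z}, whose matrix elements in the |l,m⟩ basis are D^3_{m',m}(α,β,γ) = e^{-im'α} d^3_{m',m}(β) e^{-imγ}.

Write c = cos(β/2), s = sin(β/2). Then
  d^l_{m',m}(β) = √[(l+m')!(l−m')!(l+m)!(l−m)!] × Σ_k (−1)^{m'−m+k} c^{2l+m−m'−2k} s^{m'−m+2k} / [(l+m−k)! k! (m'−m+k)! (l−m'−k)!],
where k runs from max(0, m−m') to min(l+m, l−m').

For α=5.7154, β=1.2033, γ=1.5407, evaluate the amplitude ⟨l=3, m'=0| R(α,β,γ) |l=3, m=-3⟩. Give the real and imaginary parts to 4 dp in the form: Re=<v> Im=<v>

D^3_{0,-3}(5.7154,1.2033,1.5407) = e^{-i·0·5.7154}·d^3_{0,-3}(1.2033)·e^{-i·-3·1.5407}. Compute d first:
c=cos(1.203300/2)=0.824403, s=sin(1.203300/2)=0.566004; N=√[6·6·1·720]=160.996894
Admissible k: 0..0 (factorial args all ≥0)
  k=0: (−1)^3·160.9969/(36)·0.8244^3·0.5660^3 = -0.454350
d^3_{0,-3}(1.2033) = -0.454350
Attach z-rotation phases: D = e^{-i(0)(5.7154)}·(-0.454350)·e^{-i(-3)(1.5407)} = +0.040967+0.452500i

Re=0.0410 Im=0.4525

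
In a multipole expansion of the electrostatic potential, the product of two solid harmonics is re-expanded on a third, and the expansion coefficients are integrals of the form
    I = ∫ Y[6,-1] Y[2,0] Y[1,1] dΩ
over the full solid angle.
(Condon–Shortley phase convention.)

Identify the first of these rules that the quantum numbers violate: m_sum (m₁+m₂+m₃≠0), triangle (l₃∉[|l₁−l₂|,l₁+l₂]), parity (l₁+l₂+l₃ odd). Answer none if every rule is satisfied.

triangle

Σmᵢ = 0  ✓
l₃∈[|l₁−l₂|,l₁+l₂]=[4,8] required, l₃=1 fails  ✗
Σlᵢ = 9 ⇒ odd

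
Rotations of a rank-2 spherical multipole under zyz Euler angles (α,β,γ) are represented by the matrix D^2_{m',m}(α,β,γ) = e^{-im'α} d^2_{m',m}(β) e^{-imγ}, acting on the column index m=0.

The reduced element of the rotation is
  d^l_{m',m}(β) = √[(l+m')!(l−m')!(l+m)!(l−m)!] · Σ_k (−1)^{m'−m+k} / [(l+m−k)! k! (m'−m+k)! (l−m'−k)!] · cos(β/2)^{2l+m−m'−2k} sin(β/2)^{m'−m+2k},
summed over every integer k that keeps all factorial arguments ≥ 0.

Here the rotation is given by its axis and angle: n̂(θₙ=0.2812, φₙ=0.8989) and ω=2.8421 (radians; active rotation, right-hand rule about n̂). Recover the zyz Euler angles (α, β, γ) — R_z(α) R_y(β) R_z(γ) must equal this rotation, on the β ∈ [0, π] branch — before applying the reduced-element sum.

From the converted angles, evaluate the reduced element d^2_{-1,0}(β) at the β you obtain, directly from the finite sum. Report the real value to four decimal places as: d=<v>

d=0.5490

Axis–angle → zyz. n̂ = (sinθₙcosφₙ, sinθₙsinφₙ, cosθₙ) = (+0.172741, +0.217190, +0.960723), ω = 2.8421.
R = I cosω + sinω [n̂]ₓ + (1−cosω) n̂n̂ᵀ gives
  R = [-0.897136, -0.210082, +0.388604; +0.356813, -0.863243, +0.357066; +0.260447, +0.458996, +0.849406]
β = atan2(√(R₁₃²+R₂₃²), R₃₃) = 0.555938; α = atan2(R₂₃, R₁₃) mod 2π = 0.743128; γ = atan2(R₃₂, −R₃₁) mod 2π = 2.086921
d^2_{-1,0}(β=0.5559) via the finite sum:
With c≡cos(β/2)=0.961615 and s≡sin(β/2)=0.274403, N=[1·6·2·2]^{1/2}=4.898979
k∈{1,2} keeps every argument non-negative
  k=1: (−1)^0·4.8990/(2)·0.9616^3·0.2744^1 = +0.597679
  k=2: (−1)^1·4.8990/(2)·0.9616^1·0.2744^3 = -0.048668
d^2_{-1,0}(0.5559) = +0.597679 -0.048668 = +0.549011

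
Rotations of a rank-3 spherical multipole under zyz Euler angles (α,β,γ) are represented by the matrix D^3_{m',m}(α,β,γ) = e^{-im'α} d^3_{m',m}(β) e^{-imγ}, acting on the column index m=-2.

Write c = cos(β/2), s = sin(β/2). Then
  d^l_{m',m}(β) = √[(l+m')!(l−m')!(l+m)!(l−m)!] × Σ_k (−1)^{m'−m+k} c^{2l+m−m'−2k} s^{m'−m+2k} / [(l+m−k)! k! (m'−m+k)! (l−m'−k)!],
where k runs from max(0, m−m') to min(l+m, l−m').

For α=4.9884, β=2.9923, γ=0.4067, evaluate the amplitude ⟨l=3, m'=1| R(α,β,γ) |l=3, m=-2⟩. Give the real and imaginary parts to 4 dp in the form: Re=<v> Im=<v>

Re=-0.1177 Im=0.1976

D^3_{1,-2}(4.9884,2.9923,0.4067) = e^{-i·1·4.9884}·d^3_{1,-2}(2.9923)·e^{-i·-2·0.4067}. Compute d first:
With c≡cos(β/2)=0.074577 and s≡sin(β/2)=0.997215, N=[24·2·1·120]^{1/2}=75.894664
The bounds max(0,m−m')=0 and min(l+m,l−m')=1 give 2 terms
  k=0: (−1)^3·75.8947/(12)·0.0746^3·0.9972^3 = -0.002601
  k=1: (−1)^4·75.8947/(24)·0.0746^1·0.9972^5 = +0.232568
d^3_{1,-2}(2.9923) = -0.002601 +0.232568 = +0.229966
Phases: e^{-i·(1)·4.9884}=+0.272520+0.962150i, e^{-i·(-2)·0.4067}=+0.687032+0.726627i ⇒ D=-0.117719+0.197552i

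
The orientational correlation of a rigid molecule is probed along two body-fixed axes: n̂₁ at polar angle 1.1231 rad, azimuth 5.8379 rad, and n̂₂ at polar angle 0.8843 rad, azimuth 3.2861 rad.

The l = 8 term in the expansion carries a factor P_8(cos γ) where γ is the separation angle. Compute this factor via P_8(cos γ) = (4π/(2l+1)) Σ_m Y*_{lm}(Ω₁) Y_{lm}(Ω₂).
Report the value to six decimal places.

Addition theorem: P_8(cos γ) = (4π/17) Σ_m Y*_{lm}(Ω₁) Y_{lm}(Ω₂), m = −8…8:
  m=-8: (-0.205149+0.091784i) × (+0.026606-0.060430i) = +0.000088+0.014839i  (running Σ = +0.000088+0.014839i)
  m=-7: (-0.431574-0.010617i) × (-0.114825+0.183456i) = +0.051503-0.077956i  (running Σ = +0.051592-0.063117i)
  m=-6: (-0.326126-0.165612i) × (+0.262137-0.308860i) = -0.136641+0.057314i  (running Σ = -0.085049-0.005802i)
  m=-5: (+0.024155+0.031406i) × (-0.323885+0.285526i) = -0.016791-0.003275i  (running Σ = -0.101840-0.009078i)
  m=-4: (+0.074145+0.347280i) × (+0.106021-0.069163i) = +0.031880+0.031691i  (running Σ = -0.069960+0.022613i)
  m=-3: (-0.032412+0.135411i) × (+0.267549-0.123846i) = +0.008098+0.040243i  (running Σ = -0.061862+0.062856i)
  m=-2: (+0.181897-0.224832i) × (-0.286720+0.085253i) = -0.032986+0.079971i  (running Σ = -0.094847+0.142827i)
  m=-1: (+0.181937-0.086830i) × (-0.167322+0.024349i) = -0.028328+0.018959i  (running Σ = -0.123175+0.161786i)
  m=0: (-0.262336-0.000000i) × (+0.327601+0.000000i) = -0.085941-0.000000i  (running Σ = -0.209117+0.161786i)
  m=1: (-0.181937-0.086830i) × (+0.167322+0.024349i) = -0.028328-0.018959i  (running Σ = -0.237444+0.142827i)
  m=2: (+0.181897+0.224832i) × (-0.286720-0.085253i) = -0.032986-0.079971i  (running Σ = -0.270430+0.062856i)
  m=3: (+0.032412+0.135411i) × (-0.267549-0.123846i) = +0.008098-0.040243i  (running Σ = -0.262332+0.022613i)
  m=4: (+0.074145-0.347280i) × (+0.106021+0.069163i) = +0.031880-0.031691i  (running Σ = -0.230452-0.009078i)
  m=5: (-0.024155+0.031406i) × (+0.323885+0.285526i) = -0.016791+0.003275i  (running Σ = -0.247243-0.005802i)
  m=6: (-0.326126+0.165612i) × (+0.262137+0.308860i) = -0.136641-0.057314i  (running Σ = -0.383883-0.063117i)
  m=7: (+0.431574-0.010617i) × (+0.114825+0.183456i) = +0.051503+0.077956i  (running Σ = -0.332380+0.014839i)
  m=8: (-0.205149-0.091784i) × (+0.026606+0.060430i) = +0.000088-0.014839i  (running Σ = -0.332292-0.000000i)
Total Σ_m = -0.332292-0.000000i. Multiply by 0.739198: -0.245629-0.000000i. P_8(cos γ) = -0.245629

-0.245629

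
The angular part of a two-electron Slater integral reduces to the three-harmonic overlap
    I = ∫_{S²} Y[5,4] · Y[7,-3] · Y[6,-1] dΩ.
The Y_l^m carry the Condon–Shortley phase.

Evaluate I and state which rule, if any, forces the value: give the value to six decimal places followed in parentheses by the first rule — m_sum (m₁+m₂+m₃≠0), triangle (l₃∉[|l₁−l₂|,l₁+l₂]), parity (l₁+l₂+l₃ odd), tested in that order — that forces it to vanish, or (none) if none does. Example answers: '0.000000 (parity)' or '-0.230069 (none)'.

-0.033132 (none)

Rules hold: Σm=0, L=18 even, 2≤6≤12.
N = 11·15·13 = 2145
Δ = 6!·4!·8!/19! = 1/174594420
Racah Σ t=1..5: t=1:−1/4147200 t=2:+1/207360 t=3:−1/82944 t=4:+1/207360 t=5:−1/4147200 = -1/345600
⇒ 3j(5 7 6; 0 0 0)² = 420/46189, sgn -1
Racah Σ t=0..1: t=0:+1/2488320 t=1:−1/2073600 = -1/12441600
⇒ 3j(5 7 6; 4 -3 -1)² = 98/138567, sgn +1
4πI² = N·(3j₀)²·(3jₘ)² = 205800/14919047
I = -1·√(0.0137944/4π) = -0.03313197
No selection rule forces the value: the integral is nonzero (none).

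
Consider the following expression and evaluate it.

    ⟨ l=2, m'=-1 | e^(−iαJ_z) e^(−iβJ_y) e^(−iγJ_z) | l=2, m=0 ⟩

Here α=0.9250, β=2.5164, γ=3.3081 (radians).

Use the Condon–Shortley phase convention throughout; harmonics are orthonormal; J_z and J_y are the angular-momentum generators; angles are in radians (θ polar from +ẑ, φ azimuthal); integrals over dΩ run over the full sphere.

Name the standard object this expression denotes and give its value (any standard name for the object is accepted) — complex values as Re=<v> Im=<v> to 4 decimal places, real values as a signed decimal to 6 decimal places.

This is a Wigner D-matrix element — the rotation-matrix element ⟨l m'| R(α,β,γ) |l m⟩ in the angular-momentum basis.
Split into d^2_{-1,0}(β=2.5164) × two z-phases.
c=cos(2.516400/2)=0.307530, s=sin(2.516400/2)=0.951538; N=√[1·6·2·2]=4.898979
Admissible k: 1..2 (factorial args all ≥0)
  k=1: (−1)^0·4.8990/(2)·0.3075^3·0.9515^1 = +0.067790
  k=2: (−1)^1·4.8990/(2)·0.3075^1·0.9515^3 = -0.648996
d^2_{-1,0}(2.5164) = +0.067790 -0.648996 = -0.581206
D = (+0.601835+0.798621i)·(-0.581206)·(+1.000000+0.000000i) = -0.349790-0.464163i

Wigner D-matrix element, Re=-0.3498 Im=-0.4642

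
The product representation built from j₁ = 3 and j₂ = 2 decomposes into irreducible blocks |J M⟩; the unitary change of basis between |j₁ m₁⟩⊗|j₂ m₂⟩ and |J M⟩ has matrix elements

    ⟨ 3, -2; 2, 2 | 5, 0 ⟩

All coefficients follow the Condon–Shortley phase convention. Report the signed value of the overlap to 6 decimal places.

+√(1/42) = +0.154303

√[11·0!6!4!/11! · 1!5!4!0!5!5!] = √(1382400/7)
  +(−1)^0/∏(0,0,5,4,1,0)! = 1/2880  (running 1/2880)
⟨..|..⟩ = √(1382400/7)·(1/2880) = +0.154303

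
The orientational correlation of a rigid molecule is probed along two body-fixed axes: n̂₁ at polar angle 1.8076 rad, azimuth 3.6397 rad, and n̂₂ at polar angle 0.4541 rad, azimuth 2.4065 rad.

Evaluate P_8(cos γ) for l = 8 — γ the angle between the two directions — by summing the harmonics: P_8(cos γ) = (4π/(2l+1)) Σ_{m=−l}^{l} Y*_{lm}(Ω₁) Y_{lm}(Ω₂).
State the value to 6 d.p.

0.227031

Expand P_8 via completeness: Σ_{m} conj(Y_{8,m}) at Ω₁ times Y_{8,m} at Ω₂ —
  m=-8: (-0.27332 - 0.30693j) × (0.00065 - 0.00028j) = -0.00026 - 0.00012j  (running Σ = -0.00026 - 0.00012j)
  m=-7: (-0.37334 - 0.13424j) × (-0.00243 + 0.00525j) = 0.00161 - 0.00164j  (running Σ = 0.00135 - 0.00176j)
  m=-6: (0.05477 - 0.00844j) × (-0.00886 - 0.02846j) = -0.00073 - 0.00148j  (running Σ = 0.00062 - 0.00324j)
  m=-5: (0.28641 - 0.21821j) × (0.09311 + 0.05504j) = 0.03868 - 0.00455j  (running Σ = 0.03930 - 0.00780j)
  m=-4: (0.02893 - 0.06451j) × (-0.27484 + 0.05606j) = -0.00434 + 0.01935j  (running Σ = 0.03497 + 0.01156j)
  m=-3: (0.02426 + 0.31666j) × (0.29212 - 0.39690j) = 0.13277 + 0.08287j  (running Σ = 0.16773 + 0.09443j)
  m=-2: (0.06740 + 0.10410j) × (0.04803 + 0.47577j) = -0.04629 + 0.03707j  (running Σ = 0.12144 + 0.13149j)
  m=-1: (-0.25833 - 0.14049j) × (0.00753 + 0.00681j) = -0.00099 - 0.00282j  (running Σ = 0.12045 + 0.12867j)
  m=0: (-0.13901 + 0.00000j) × (-0.47641 + 0.00000j) = 0.06622 + 0.00000j  (running Σ = 0.18668 + 0.12867j)
  m=1: (0.25833 - 0.14049j) × (-0.00753 + 0.00681j) = -0.00099 + 0.00282j  (running Σ = 0.18569 + 0.13149j)
  m=2: (0.06740 - 0.10410j) × (0.04803 - 0.47577j) = -0.04629 - 0.03707j  (running Σ = 0.13940 + 0.09443j)
  m=3: (-0.02426 + 0.31666j) × (-0.29212 - 0.39690j) = 0.13277 - 0.08287j  (running Σ = 0.27216 + 0.01156j)
  m=4: (0.02893 + 0.06451j) × (-0.27484 - 0.05606j) = -0.00434 - 0.01935j  (running Σ = 0.26783 - 0.00780j)
  m=5: (-0.28641 - 0.21821j) × (-0.09311 + 0.05504j) = 0.03868 + 0.00455j  (running Σ = 0.30651 - 0.00324j)
  m=6: (0.05477 + 0.00844j) × (-0.00886 + 0.02846j) = -0.00073 + 0.00148j  (running Σ = 0.30578 - 0.00176j)
  m=7: (0.37334 - 0.13424j) × (0.00243 + 0.00525j) = 0.00161 + 0.00164j  (running Σ = 0.30739 - 0.00012j)
  m=8: (-0.27332 + 0.30693j) × (0.00065 + 0.00028j) = -0.00026 + 0.00012j  (running Σ = 0.30713 - 0.00000j)
Accumulated sum 0.30713 - 0.00000j; after 4π/(2l+1) scaling, 0.22703 - 0.00000j ⇒ P_8 = 0.227031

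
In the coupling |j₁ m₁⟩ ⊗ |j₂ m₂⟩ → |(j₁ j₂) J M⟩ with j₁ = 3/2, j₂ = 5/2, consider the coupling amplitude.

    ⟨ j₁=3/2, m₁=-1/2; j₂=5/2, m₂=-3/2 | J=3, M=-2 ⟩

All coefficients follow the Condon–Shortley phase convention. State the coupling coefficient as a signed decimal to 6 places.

+0.288675  (= +√(1/12))

√[7·1!2!4!/8! · 1!2!1!4!1!5!] = √(48)
  +(−1)^0/∏(0,1,2,1,0,3)! = 1/12  (running 1/12)
  +(−1)^1/∏(1,0,1,0,1,4)! = -1/24  (running 1/24)
⟨..|..⟩ = √(48)·(1/24) = +0.288675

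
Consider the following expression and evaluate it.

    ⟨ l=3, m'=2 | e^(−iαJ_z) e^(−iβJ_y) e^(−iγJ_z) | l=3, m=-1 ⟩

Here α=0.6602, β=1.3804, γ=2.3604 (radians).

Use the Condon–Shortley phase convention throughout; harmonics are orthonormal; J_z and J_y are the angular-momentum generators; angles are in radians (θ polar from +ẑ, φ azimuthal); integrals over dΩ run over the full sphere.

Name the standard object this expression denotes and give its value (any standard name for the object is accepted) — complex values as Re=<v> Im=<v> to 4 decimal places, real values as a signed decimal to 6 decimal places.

Wigner D-matrix element, Re=-0.2497 Im=-0.4255

This is a Wigner D-matrix element — the rotation-matrix element ⟨l m'| R(α,β,γ) |l m⟩ in the angular-momentum basis.
Split into d^3_{2,-1}(β=1.3804) × two z-phases.
Half-angle: c=0.771119, s=0.636691. N=√(120·1·2·24)=75.894664
k∈{0,1} keeps every argument non-negative
  k=0: (−1)^3·75.8947/(12)·0.7711^3·0.6367^3 = -0.748481
  k=1: (−1)^4·75.8947/(24)·0.7711^1·0.6367^5 = +0.255133
d^3_{2,-1}(1.3804) = -0.748481 +0.255133 = -0.493348
Attach z-rotation phases: D = e^{-i(2)(0.6602)}·(-0.493348)·e^{-i(-1)(2.3604)} = -0.249743-0.425465i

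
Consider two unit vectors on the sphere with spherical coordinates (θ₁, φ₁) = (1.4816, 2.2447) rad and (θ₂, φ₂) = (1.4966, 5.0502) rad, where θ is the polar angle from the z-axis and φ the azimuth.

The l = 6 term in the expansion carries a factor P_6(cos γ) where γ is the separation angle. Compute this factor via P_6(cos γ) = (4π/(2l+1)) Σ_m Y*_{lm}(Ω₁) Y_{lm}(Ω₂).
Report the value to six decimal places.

-0.012758

Expand P_6 via completeness: Σ_{m} conj(Y_{6,m}) at Ω₁ times Y_{6,m} at Ω₂ —
  [-6]  conj(Y_{6,-6})(Ω₁) = (0.292522, 0.370012) ; Y_{6,-6}(Ω₂) = (0.209273, 0.426598) ; Δ = (-0.096629, 0.202223)
  [-5]  conj(Y_{6,-5})(Ω₁) = (0.033019, -0.142349) ; Y_{6,-5}(Ω₂) = (0.121498, -0.014436) ; Δ = (0.001957, -0.017772)
  [-4]  conj(Y_{6,-4})(Ω₁) = (0.289145, -0.138241) ; Y_{6,-4}(Ω₂) = (-0.072207, 0.323583) ; Δ = (0.023854, 0.103544)
  [-3]  conj(Y_{6,-3})(Ω₁) = (-0.150310, -0.072777) ; Y_{6,-3}(Ω₂) = (0.119467, 0.074462) ; Δ = (-0.012538, -0.019887)
  [-2]  conj(Y_{6,-2})(Ω₁) = (-0.061397, -0.270759) ; Y_{6,-2}(Ω₂) = (-0.228002, 0.182731) ; Δ = (0.063475, 0.050514)
  [-1]  conj(Y_{6,-1})(Ω₁) = (-0.108668, 0.136068) ; Y_{6,-1}(Ω₂) = (0.048814, 0.138961) ; Δ = (-0.024213, -0.008459)
  [+0]  conj(Y_{6,0})(Ω₁) = (-0.266136, -0.000000) ; Y_{6,0}(Ω₂) = (-0.281770, 0.000000) ; Δ = (0.074989, 0.000000)
  [+1]  conj(Y_{6,1})(Ω₁) = (0.108668, 0.136068) ; Y_{6,1}(Ω₂) = (-0.048814, 0.138961) ; Δ = (-0.024213, 0.008459)
  [+2]  conj(Y_{6,2})(Ω₁) = (-0.061397, 0.270759) ; Y_{6,2}(Ω₂) = (-0.228002, -0.182731) ; Δ = (0.063475, -0.050514)
  [+3]  conj(Y_{6,3})(Ω₁) = (0.150310, -0.072777) ; Y_{6,3}(Ω₂) = (-0.119467, 0.074462) ; Δ = (-0.012538, 0.019887)
  [+4]  conj(Y_{6,4})(Ω₁) = (0.289145, 0.138241) ; Y_{6,4}(Ω₂) = (-0.072207, -0.323583) ; Δ = (0.023854, -0.103544)
  [+5]  conj(Y_{6,5})(Ω₁) = (-0.033019, -0.142349) ; Y_{6,5}(Ω₂) = (-0.121498, -0.014436) ; Δ = (0.001957, 0.017772)
  [+6]  conj(Y_{6,6})(Ω₁) = (0.292522, -0.370012) ; Y_{6,6}(Ω₂) = (0.209273, -0.426598) ; Δ = (-0.096629, -0.202223)
Accumulated sum (-0.013199, 0.000000); after 4π/(2l+1) scaling, (-0.012758, 0.000000) ⇒ P_6 = -0.012758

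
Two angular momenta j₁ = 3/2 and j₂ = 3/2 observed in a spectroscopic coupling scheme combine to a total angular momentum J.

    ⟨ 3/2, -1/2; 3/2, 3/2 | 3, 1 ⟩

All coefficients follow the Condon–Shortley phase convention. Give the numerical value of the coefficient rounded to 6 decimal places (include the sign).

+√(1/5) = +0.447214

√[7·0!3!3!/7! · 1!2!3!0!4!2!] = √(144/5)
  +(−1)^0/∏(0,0,2,3,1,0)! = 1/12  (running 1/12)
⟨..|..⟩ = √(144/5)·(1/12) = +0.447214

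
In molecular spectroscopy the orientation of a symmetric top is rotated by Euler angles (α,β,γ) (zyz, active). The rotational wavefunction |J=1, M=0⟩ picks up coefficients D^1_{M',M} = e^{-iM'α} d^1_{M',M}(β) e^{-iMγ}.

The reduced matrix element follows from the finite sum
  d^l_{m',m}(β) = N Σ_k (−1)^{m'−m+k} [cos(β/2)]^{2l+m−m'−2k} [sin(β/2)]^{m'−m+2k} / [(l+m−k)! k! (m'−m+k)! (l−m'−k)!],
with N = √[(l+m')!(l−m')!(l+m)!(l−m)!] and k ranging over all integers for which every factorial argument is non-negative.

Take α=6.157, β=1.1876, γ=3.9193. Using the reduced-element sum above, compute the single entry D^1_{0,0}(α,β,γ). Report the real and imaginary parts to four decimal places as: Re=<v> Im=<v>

Re=0.3739 Im=0.0000

First d^1_{0,0}(β=1.1876), then the phase factors e^{-i(0)α} and e^{-i(0)γ}:
With c≡cos(β/2)=0.828821 and s≡sin(β/2)=0.559515, N=[1·1·1·1]^{1/2}=1.000000
The bounds max(0,m−m')=0 and min(l+m,l−m')=1 give 2 terms
  k=0: (−1)^0·1.0000/(1)·0.8288^2·0.5595^0 = +0.686943
  k=1: (−1)^1·1.0000/(1)·0.8288^0·0.5595^2 = -0.313057
d^1_{0,0}(1.1876) = +0.686943 -0.313057 = +0.373887
Attach z-rotation phases: D = e^{-i(0)(6.1570)}·(+0.373887)·e^{-i(0)(3.9193)} = +0.373887+0.000000i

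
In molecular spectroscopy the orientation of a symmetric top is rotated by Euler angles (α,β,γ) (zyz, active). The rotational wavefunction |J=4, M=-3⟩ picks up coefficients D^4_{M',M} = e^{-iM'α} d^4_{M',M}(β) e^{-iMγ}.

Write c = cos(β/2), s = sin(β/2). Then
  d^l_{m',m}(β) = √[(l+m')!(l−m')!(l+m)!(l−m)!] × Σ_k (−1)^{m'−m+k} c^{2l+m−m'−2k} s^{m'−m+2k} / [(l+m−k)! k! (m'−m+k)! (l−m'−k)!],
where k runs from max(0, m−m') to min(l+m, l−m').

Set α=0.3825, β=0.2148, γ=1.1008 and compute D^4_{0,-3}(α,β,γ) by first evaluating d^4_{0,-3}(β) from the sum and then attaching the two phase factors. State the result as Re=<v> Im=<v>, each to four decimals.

Split into d^4_{0,-3}(β=0.2148) × two z-phases.
c=cos(0.214800/2)=0.994238, s=sin(0.214800/2)=0.107194; N=√[24·24·1·5040]=1703.830978
Admissible k: 0..1 (factorial args all ≥0)
  k=0: (−1)^3·1703.8310/(144)·0.9942^5·0.1072^3 = -0.014159
  k=1: (−1)^4·1703.8310/(144)·0.9942^3·0.1072^5 = +0.000165
d^4_{0,-3}(0.2148) = -0.014159 +0.000165 = -0.013994
Phases: e^{-i·(0)·0.3825}=+1.000000+0.000000i, e^{-i·(-3)·1.1008}=-0.987098-0.160115i ⇒ D=+0.013814+0.002241i

Re=0.0138 Im=0.0022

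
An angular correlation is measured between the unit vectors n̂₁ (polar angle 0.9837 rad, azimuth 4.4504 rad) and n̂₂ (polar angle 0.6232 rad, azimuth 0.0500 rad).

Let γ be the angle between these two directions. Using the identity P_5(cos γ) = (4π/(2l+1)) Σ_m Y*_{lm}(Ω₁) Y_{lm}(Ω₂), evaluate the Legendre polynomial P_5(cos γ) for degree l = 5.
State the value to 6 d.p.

Summing Y*_{l m}(θ₁,φ₁)·Y_{l m}(θ₂,φ₂) over m ∈ [−5, 5]; prefactor 4π/(2·5+1) = 1.142397:
  [-5]  conj(Y_{5,-5})(Ω₁) = (-0.179372, -0.047880) ; Y_{5,-5}(Ω₂) = (0.030454, -0.007776) ; Δ = (-0.005835, -0.000063)
  [-4]  conj(Y_{5,-4})(Ω₁) = (0.195054, -0.338436) ; Y_{5,-4}(Ω₂) = (0.135529, -0.027473) ; Δ = (0.017138, -0.051227)
  [-3]  conj(Y_{5,-3})(Ω₁) = (0.248832, 0.248549) ; Y_{5,-3}(Ω₂) = (0.335549, -0.050713) ; Δ = (0.096100, 0.070781)
  [-2]  conj(Y_{5,-2})(Ω₁) = (0.044754, -0.025861) ; Y_{5,-2}(Ω₂) = (0.456216, -0.045774) ; Δ = (0.019234, -0.013847)
  [-1]  conj(Y_{5,-1})(Ω₁) = (0.091068, 0.339611) ; Y_{5,-1}(Ω₂) = (0.167827, -0.008398) ; Δ = (0.018136, 0.056231)
  [+0]  conj(Y_{5,0})(Ω₁) = (-0.035489, -0.000000) ; Y_{5,0}(Ω₂) = (-0.357591, 0.000000) ; Δ = (0.012691, 0.000000)
  [+1]  conj(Y_{5,1})(Ω₁) = (-0.091068, 0.339611) ; Y_{5,1}(Ω₂) = (-0.167827, -0.008398) ; Δ = (0.018136, -0.056231)
  [+2]  conj(Y_{5,2})(Ω₁) = (0.044754, 0.025861) ; Y_{5,2}(Ω₂) = (0.456216, 0.045774) ; Δ = (0.019234, 0.013847)
  [+3]  conj(Y_{5,3})(Ω₁) = (-0.248832, 0.248549) ; Y_{5,3}(Ω₂) = (-0.335549, -0.050713) ; Δ = (0.096100, -0.070781)
  [+4]  conj(Y_{5,4})(Ω₁) = (0.195054, 0.338436) ; Y_{5,4}(Ω₂) = (0.135529, 0.027473) ; Δ = (0.017138, 0.051227)
  [+5]  conj(Y_{5,5})(Ω₁) = (0.179372, -0.047880) ; Y_{5,5}(Ω₂) = (-0.030454, -0.007776) ; Δ = (-0.005835, 0.000063)
Total Σ_m = (0.302235, -0.000000). Multiply by 1.142397: (0.345272, -0.000000). P_5(cos γ) = 0.345272

0.345272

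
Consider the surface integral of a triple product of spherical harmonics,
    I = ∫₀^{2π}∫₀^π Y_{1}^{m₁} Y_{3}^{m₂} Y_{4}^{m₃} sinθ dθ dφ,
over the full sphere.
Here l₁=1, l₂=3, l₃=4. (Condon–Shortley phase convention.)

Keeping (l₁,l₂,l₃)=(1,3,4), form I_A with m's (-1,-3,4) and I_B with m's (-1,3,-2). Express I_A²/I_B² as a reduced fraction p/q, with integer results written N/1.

28/1

l's match ⇒ only the (l;m) 3-j factors differ between A and B.
A: triangle coeff Δ(1,3,4) = 1/252; Σ_t [0,0]: t=0:+1/1440 = 1/1440; (3j)²=1/9 [(1 3 4; -1 -3 4)], sign=+1
B: triangle coeff Δ(1,3,4) = 1/252; Σ_t [0,0]: t=0:+1/1440 = 1/1440; (3j)²=1/252 [(1 3 4; -1 3 -2)], sign=+1
I_A²/I_B² = (1/9)/(1/252) = 28/1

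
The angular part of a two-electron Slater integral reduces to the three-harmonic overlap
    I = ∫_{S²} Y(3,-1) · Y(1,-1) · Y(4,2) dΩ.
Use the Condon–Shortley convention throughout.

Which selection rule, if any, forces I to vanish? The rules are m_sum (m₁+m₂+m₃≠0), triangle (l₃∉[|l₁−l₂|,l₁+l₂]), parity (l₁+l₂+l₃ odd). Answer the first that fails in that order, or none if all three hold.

none

azimuthal sum: -1 − 1 + 2 = 0  ✓
2 ≤ 4 ≤ 4 (triangle on l)  ✓
L = 3 + 1 + 4 = 8 (even)  ✓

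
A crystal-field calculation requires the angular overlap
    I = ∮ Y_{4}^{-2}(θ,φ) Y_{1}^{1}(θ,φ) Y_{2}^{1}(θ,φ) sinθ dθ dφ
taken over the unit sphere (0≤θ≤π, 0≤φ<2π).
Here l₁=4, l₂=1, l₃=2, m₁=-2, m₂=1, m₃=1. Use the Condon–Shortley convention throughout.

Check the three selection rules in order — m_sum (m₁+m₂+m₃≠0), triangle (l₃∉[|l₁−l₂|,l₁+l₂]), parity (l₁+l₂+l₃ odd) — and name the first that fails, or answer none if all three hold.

m₁+m₂+m₃ = -2 + 1 + 1 = 0  ✓
triangle: need |l₁−l₂| ≤ l₃ ≤ l₁+l₂ = [3,5]; l₃=2 is outside  ✗
parity: l₁+l₂+l₃ = 7 is odd

triangle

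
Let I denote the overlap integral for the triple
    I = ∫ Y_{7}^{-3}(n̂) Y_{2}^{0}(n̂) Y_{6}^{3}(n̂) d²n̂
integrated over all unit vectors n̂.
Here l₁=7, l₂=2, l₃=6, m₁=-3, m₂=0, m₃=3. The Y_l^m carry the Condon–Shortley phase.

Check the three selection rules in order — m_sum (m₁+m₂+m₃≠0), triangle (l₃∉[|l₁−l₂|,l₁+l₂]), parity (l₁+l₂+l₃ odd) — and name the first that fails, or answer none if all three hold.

azimuthal sum: -3 + 0 + 3 = 0  ✓
5 ≤ 6 ≤ 9 (triangle on l)  ✓
L = 7 + 2 + 6 = 15 (odd)  ✗

parity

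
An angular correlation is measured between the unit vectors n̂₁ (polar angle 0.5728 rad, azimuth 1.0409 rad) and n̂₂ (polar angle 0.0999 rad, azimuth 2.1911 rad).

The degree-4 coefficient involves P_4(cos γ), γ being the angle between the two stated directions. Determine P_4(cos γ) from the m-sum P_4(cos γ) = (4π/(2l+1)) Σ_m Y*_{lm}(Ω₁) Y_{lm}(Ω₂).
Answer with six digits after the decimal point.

Addition theorem: P_4(cos γ) = (4π/9) Σ_m Y*_{lm}(Ω₁) Y_{lm}(Ω₂), m = −4…4:
  [-4]  conj(Y_{4,-4})(Ω₁) = -0.019920-0.032578i ; Y_{4,-4}(Ω₂) = -0.000035-0.000027i ; Δ = -0.000000+0.000002i
  [-3]  conj(Y_{4,-3})(Ω₁) = -0.167440+0.003164i ; Y_{4,-3}(Ω₂) = +0.001184-0.000353i ; Δ = -0.000197+0.000063i
  [-2]  conj(Y_{4,-2})(Ω₁) = -0.189526+0.338031i ; Y_{4,-2}(Ω₂) = -0.006398+0.018667i ; Δ = -0.005097-0.005701i
  [-1]  conj(Y_{4,-1})(Ω₁) = +0.211701+0.361401i ; Y_{4,-1}(Ω₂) = -0.107259-0.150146i ; Δ = +0.031556-0.070550i
  [+0]  conj(Y_{4,0})(Ω₁) = -0.077211-0.000000i ; Y_{4,0}(Ω₂) = +0.804561+0.000000i ; Δ = -0.062121-0.000000i
  [+1]  conj(Y_{4,1})(Ω₁) = -0.211701+0.361401i ; Y_{4,1}(Ω₂) = +0.107259-0.150146i ; Δ = +0.031556+0.070550i
  [+2]  conj(Y_{4,2})(Ω₁) = -0.189526-0.338031i ; Y_{4,2}(Ω₂) = -0.006398-0.018667i ; Δ = -0.005097+0.005701i
  [+3]  conj(Y_{4,3})(Ω₁) = +0.167440+0.003164i ; Y_{4,3}(Ω₂) = -0.001184-0.000353i ; Δ = -0.000197-0.000063i
  [+4]  conj(Y_{4,4})(Ω₁) = -0.019920+0.032578i ; Y_{4,4}(Ω₂) = -0.000035+0.000027i ; Δ = -0.000000-0.000002i
Accumulated sum -0.009599-0.000000i; after 4π/(2l+1) scaling, -0.013403-0.000000i ⇒ P_4 = -0.013403

-0.013403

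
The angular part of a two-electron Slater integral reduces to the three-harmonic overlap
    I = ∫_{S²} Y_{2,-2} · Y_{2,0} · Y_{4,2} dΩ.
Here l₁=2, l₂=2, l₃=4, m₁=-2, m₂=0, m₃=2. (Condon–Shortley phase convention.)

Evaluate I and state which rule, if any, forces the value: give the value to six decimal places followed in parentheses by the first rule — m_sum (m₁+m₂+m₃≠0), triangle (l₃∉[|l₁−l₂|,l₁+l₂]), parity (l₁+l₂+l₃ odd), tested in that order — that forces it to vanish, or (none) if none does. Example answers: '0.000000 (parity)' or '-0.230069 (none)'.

0.156078 (none)

Checks pass: Σm=0; 8 even; l₃=4∈[0,4].
(2·2+1)(2·2+1)(2·4+1) = 225
Δ: 0! 4! 4! / 9! → 1/630
sum: t=0:+1/16 = 1/16
3j²(2 2 4; 0 0 0) = Δ·Π!·Σ² = 2/35  (sign +1)
sum: t=0:+1/96 = 1/96
3j²(2 2 4; -2 0 2) = Δ·Π!·Σ² = 1/42  (sign +1)
combine: 4πI² = 225·2/35·1/42 = 15/49
take √, sign +1: I = 0.15607835
No selection rule forces the value: the integral is nonzero (none).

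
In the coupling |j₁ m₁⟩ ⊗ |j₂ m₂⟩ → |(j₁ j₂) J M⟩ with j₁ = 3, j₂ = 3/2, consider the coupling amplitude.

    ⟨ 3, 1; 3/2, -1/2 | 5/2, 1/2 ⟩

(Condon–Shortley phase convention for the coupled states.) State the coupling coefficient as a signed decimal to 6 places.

-0.119523  (= −√(1/70))

j₁+j₂−J=2  J+j₁−j₂=4  J−j₁+j₂=1  j₁+j₂+J+1=8
(j₁±m₁, j₂±m₂, J±M) = (4,2,1,2,3,2)
P² = 288/35
sum k=0..1:
  [0] +1/8 = 1/8
  [1] −1/6 = -1/6
S = -1/24
C² = P²·S² = 1/70 ; C = -0.119523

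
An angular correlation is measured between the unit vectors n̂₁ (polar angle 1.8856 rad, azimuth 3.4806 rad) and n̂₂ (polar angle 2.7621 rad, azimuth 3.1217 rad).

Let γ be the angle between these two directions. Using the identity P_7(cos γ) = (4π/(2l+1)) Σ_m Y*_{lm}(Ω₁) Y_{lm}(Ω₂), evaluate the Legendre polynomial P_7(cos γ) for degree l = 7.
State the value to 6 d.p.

Expand P_7 via completeness: Σ_{m} conj(Y_{7,m}) at Ω₁ times Y_{7,m} at Ω₂ —
  [-7]  conj(Y_{7,-7})(Ω₁) = +0.252636-0.244259i ; Y_{7,-7}(Ω₂) = -0.000474-0.000066i ; Δ = -0.000136+0.000099i
  [-6]  conj(Y_{7,-6})(Ω₁) = +0.191324-0.383032i ; Y_{7,-6}(Ω₂) = -0.004460-0.000535i ; Δ = -0.001058+0.001606i
  [-5]  conj(Y_{7,-5})(Ω₁) = +0.008706-0.069710i ; Y_{7,-5}(Ω₂) = -0.026023-0.002597i ; Δ = -0.000408+0.001791i
  [-4]  conj(Y_{7,-4})(Ω₁) = +0.069421+0.318253i ; Y_{7,-4}(Ω₂) = -0.105137-0.008384i ; Δ = -0.004631-0.034042i
  [-3]  conj(Y_{7,-3})(Ω₁) = +0.100694+0.162854i ; Y_{7,-3}(Ω₂) = -0.294763-0.017612i ; Δ = -0.026813-0.049777i
  [-2]  conj(Y_{7,-2})(Ω₁) = -0.196779-0.158482i ; Y_{7,-2}(Ω₂) = -0.528889-0.021053i ; Δ = +0.100738+0.087962i
  [-1]  conj(Y_{7,-1})(Ω₁) = -0.215992-0.076163i ; Y_{7,-1}(Ω₂) = -0.438191-0.008718i ; Δ = +0.093982+0.035257i
  [+0]  conj(Y_{7,0})(Ω₁) = +0.228178-0.000000i ; Y_{7,0}(Ω₂) = +0.226070+0.000000i ; Δ = +0.051584+0.000000i
  [+1]  conj(Y_{7,1})(Ω₁) = +0.215992-0.076163i ; Y_{7,1}(Ω₂) = +0.438191-0.008718i ; Δ = +0.093982-0.035257i
  [+2]  conj(Y_{7,2})(Ω₁) = -0.196779+0.158482i ; Y_{7,2}(Ω₂) = -0.528889+0.021053i ; Δ = +0.100738-0.087962i
  [+3]  conj(Y_{7,3})(Ω₁) = -0.100694+0.162854i ; Y_{7,3}(Ω₂) = +0.294763-0.017612i ; Δ = -0.026813+0.049777i
  [+4]  conj(Y_{7,4})(Ω₁) = +0.069421-0.318253i ; Y_{7,4}(Ω₂) = -0.105137+0.008384i ; Δ = -0.004631+0.034042i
  [+5]  conj(Y_{7,5})(Ω₁) = -0.008706-0.069710i ; Y_{7,5}(Ω₂) = +0.026023-0.002597i ; Δ = -0.000408-0.001791i
  [+6]  conj(Y_{7,6})(Ω₁) = +0.191324+0.383032i ; Y_{7,6}(Ω₂) = -0.004460+0.000535i ; Δ = -0.001058-0.001606i
  [+7]  conj(Y_{7,7})(Ω₁) = -0.252636-0.244259i ; Y_{7,7}(Ω₂) = +0.000474-0.000066i ; Δ = -0.000136-0.000099i
Accumulated sum +0.374933-0.000000i; after 4π/(2l+1) scaling, +0.314103-0.000000i ⇒ P_7 = 0.314103

0.314103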